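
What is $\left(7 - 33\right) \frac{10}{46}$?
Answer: $- \frac{130}{23} \approx -5.6522$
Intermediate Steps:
$\left(7 - 33\right) \frac{10}{46} = - 26 \cdot 10 \cdot \frac{1}{46} = \left(-26\right) \frac{5}{23} = - \frac{130}{23}$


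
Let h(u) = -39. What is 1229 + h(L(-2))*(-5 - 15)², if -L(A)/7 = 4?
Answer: -14371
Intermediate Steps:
L(A) = -28 (L(A) = -7*4 = -28)
1229 + h(L(-2))*(-5 - 15)² = 1229 - 39*(-5 - 15)² = 1229 - 39*(-20)² = 1229 - 39*400 = 1229 - 15600 = -14371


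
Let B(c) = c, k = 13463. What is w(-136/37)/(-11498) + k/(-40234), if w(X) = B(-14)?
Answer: -77117149/231305266 ≈ -0.33340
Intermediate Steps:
w(X) = -14
w(-136/37)/(-11498) + k/(-40234) = -14/(-11498) + 13463/(-40234) = -14*(-1/11498) + 13463*(-1/40234) = 7/5749 - 13463/40234 = -77117149/231305266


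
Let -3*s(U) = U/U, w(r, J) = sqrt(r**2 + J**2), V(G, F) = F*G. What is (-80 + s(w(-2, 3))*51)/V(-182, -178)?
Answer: -97/32396 ≈ -0.0029942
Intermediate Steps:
w(r, J) = sqrt(J**2 + r**2)
s(U) = -1/3 (s(U) = -U/(3*U) = -1/3*1 = -1/3)
(-80 + s(w(-2, 3))*51)/V(-182, -178) = (-80 - 1/3*51)/((-178*(-182))) = (-80 - 17)/32396 = -97*1/32396 = -97/32396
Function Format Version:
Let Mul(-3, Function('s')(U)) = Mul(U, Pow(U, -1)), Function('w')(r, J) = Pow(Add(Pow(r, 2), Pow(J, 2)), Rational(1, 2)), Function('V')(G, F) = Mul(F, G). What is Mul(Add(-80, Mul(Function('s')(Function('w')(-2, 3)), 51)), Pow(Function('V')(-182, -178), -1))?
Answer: Rational(-97, 32396) ≈ -0.0029942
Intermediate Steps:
Function('w')(r, J) = Pow(Add(Pow(J, 2), Pow(r, 2)), Rational(1, 2))
Function('s')(U) = Rational(-1, 3) (Function('s')(U) = Mul(Rational(-1, 3), Mul(U, Pow(U, -1))) = Mul(Rational(-1, 3), 1) = Rational(-1, 3))
Mul(Add(-80, Mul(Function('s')(Function('w')(-2, 3)), 51)), Pow(Function('V')(-182, -178), -1)) = Mul(Add(-80, Mul(Rational(-1, 3), 51)), Pow(Mul(-178, -182), -1)) = Mul(Add(-80, -17), Pow(32396, -1)) = Mul(-97, Rational(1, 32396)) = Rational(-97, 32396)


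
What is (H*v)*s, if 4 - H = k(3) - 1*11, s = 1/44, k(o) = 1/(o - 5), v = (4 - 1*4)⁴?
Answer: 0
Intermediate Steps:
v = 0 (v = (4 - 4)⁴ = 0⁴ = 0)
k(o) = 1/(-5 + o)
s = 1/44 ≈ 0.022727
H = 31/2 (H = 4 - (1/(-5 + 3) - 1*11) = 4 - (1/(-2) - 11) = 4 - (-½ - 11) = 4 - 1*(-23/2) = 4 + 23/2 = 31/2 ≈ 15.500)
(H*v)*s = ((31/2)*0)*(1/44) = 0*(1/44) = 0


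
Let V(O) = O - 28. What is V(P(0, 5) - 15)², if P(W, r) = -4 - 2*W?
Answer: 2209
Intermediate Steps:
P(W, r) = -4 - 2*W
V(O) = -28 + O
V(P(0, 5) - 15)² = (-28 + ((-4 - 2*0) - 15))² = (-28 + ((-4 + 0) - 15))² = (-28 + (-4 - 15))² = (-28 - 19)² = (-47)² = 2209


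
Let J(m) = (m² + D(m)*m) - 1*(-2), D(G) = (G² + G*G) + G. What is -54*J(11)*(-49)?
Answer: 7689276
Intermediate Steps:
D(G) = G + 2*G² (D(G) = (G² + G²) + G = 2*G² + G = G + 2*G²)
J(m) = 2 + m² + m²*(1 + 2*m) (J(m) = (m² + (m*(1 + 2*m))*m) - 1*(-2) = (m² + m²*(1 + 2*m)) + 2 = 2 + m² + m²*(1 + 2*m))
-54*J(11)*(-49) = -54*(2 + 2*11² + 2*11³)*(-49) = -54*(2 + 2*121 + 2*1331)*(-49) = -54*(2 + 242 + 2662)*(-49) = -54*2906*(-49) = -156924*(-49) = 7689276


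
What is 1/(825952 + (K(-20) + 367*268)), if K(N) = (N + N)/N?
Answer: 1/924310 ≈ 1.0819e-6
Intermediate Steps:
K(N) = 2 (K(N) = (2*N)/N = 2)
1/(825952 + (K(-20) + 367*268)) = 1/(825952 + (2 + 367*268)) = 1/(825952 + (2 + 98356)) = 1/(825952 + 98358) = 1/924310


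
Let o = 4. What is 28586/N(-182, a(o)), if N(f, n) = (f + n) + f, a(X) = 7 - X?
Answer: -28586/361 ≈ -79.186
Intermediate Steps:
N(f, n) = n + 2*f
28586/N(-182, a(o)) = 28586/((7 - 1*4) + 2*(-182)) = 28586/((7 - 4) - 364) = 28586/(3 - 364) = 28586/(-361) = 28586*(-1/361) = -28586/361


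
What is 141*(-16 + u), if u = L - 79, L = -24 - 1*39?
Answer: -22278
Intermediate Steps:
L = -63 (L = -24 - 39 = -63)
u = -142 (u = -63 - 79 = -142)
141*(-16 + u) = 141*(-16 - 142) = 141*(-158) = -22278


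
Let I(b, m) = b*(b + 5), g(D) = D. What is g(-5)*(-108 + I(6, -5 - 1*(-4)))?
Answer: 210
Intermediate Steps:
I(b, m) = b*(5 + b)
g(-5)*(-108 + I(6, -5 - 1*(-4))) = -5*(-108 + 6*(5 + 6)) = -5*(-108 + 6*11) = -5*(-108 + 66) = -5*(-42) = 210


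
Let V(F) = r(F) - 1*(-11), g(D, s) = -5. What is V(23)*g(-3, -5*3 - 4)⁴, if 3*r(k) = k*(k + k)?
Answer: 681875/3 ≈ 2.2729e+5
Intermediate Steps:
r(k) = 2*k²/3 (r(k) = (k*(k + k))/3 = (k*(2*k))/3 = (2*k²)/3 = 2*k²/3)
V(F) = 11 + 2*F²/3 (V(F) = 2*F²/3 - 1*(-11) = 2*F²/3 + 11 = 11 + 2*F²/3)
V(23)*g(-3, -5*3 - 4)⁴ = (11 + (⅔)*23²)*(-5)⁴ = (11 + (⅔)*529)*625 = (11 + 1058/3)*625 = (1091/3)*625 = 681875/3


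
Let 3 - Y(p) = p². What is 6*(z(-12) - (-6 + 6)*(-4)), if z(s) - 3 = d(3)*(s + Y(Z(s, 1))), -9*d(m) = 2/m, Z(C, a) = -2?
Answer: 214/9 ≈ 23.778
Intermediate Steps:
d(m) = -2/(9*m)
Y(p) = 3 - p²
z(s) = 83/27 - 2*s/27 (z(s) = 3 + (-2/9/3)*(s + (3 - 1*(-2)²)) = 3 + (-2/9*⅓)*(s + (3 - 1*4)) = 3 - 2*(s + (3 - 4))/27 = 3 - 2*(s - 1)/27 = 3 - 2*(-1 + s)/27 = 3 + (2/27 - 2*s/27) = 83/27 - 2*s/27)
6*(z(-12) - (-6 + 6)*(-4)) = 6*((83/27 - 2/27*(-12)) - (-6 + 6)*(-4)) = 6*((83/27 + 8/9) - 0*(-4)) = 6*(107/27 - 1*0) = 6*(107/27 + 0) = 6*(107/27) = 214/9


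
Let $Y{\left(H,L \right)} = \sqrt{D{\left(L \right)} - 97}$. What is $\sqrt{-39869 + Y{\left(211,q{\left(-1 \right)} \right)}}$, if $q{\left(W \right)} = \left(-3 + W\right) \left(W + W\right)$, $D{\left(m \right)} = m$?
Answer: $\sqrt{-39869 + i \sqrt{89}} \approx 0.024 + 199.67 i$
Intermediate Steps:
$q{\left(W \right)} = 2 W \left(-3 + W\right)$ ($q{\left(W \right)} = \left(-3 + W\right) 2 W = 2 W \left(-3 + W\right)$)
$Y{\left(H,L \right)} = \sqrt{-97 + L}$ ($Y{\left(H,L \right)} = \sqrt{L - 97} = \sqrt{-97 + L}$)
$\sqrt{-39869 + Y{\left(211,q{\left(-1 \right)} \right)}} = \sqrt{-39869 + \sqrt{-97 + 2 \left(-1\right) \left(-3 - 1\right)}} = \sqrt{-39869 + \sqrt{-97 + 2 \left(-1\right) \left(-4\right)}} = \sqrt{-39869 + \sqrt{-97 + 8}} = \sqrt{-39869 + \sqrt{-89}} = \sqrt{-39869 + i \sqrt{89}}$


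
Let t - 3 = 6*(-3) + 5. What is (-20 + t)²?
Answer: 900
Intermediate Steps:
t = -10 (t = 3 + (6*(-3) + 5) = 3 + (-18 + 5) = 3 - 13 = -10)
(-20 + t)² = (-20 - 10)² = (-30)² = 900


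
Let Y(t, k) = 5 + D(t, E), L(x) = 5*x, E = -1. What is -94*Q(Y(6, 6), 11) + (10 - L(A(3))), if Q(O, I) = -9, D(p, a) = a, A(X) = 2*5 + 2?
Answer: 796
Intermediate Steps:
A(X) = 12 (A(X) = 10 + 2 = 12)
Y(t, k) = 4 (Y(t, k) = 5 - 1 = 4)
-94*Q(Y(6, 6), 11) + (10 - L(A(3))) = -94*(-9) + (10 - 5*12) = 846 + (10 - 1*60) = 846 + (10 - 60) = 846 - 50 = 796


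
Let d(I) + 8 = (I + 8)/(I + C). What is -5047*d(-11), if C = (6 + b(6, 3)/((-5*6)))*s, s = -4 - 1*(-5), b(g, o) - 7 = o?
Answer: 600593/16 ≈ 37537.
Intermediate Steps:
b(g, o) = 7 + o
s = 1 (s = -4 + 5 = 1)
C = 17/3 (C = (6 + (7 + 3)/((-5*6)))*1 = (6 + 10/(-30))*1 = (6 + 10*(-1/30))*1 = (6 - 1/3)*1 = (17/3)*1 = 17/3 ≈ 5.6667)
d(I) = -8 + (8 + I)/(17/3 + I) (d(I) = -8 + (I + 8)/(I + 17/3) = -8 + (8 + I)/(17/3 + I))
-5047*d(-11) = -35329*(-16 - 3*(-11))/(17 + 3*(-11)) = -35329*(-16 + 33)/(17 - 33) = -35329*17/(-16) = -35329*(-1)*17/16 = -5047*(-119/16) = 600593/16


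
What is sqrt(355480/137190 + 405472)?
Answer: 2*sqrt(19078690615401)/13719 ≈ 636.77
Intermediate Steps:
sqrt(355480/137190 + 405472) = sqrt(355480*(1/137190) + 405472) = sqrt(35548/13719 + 405472) = sqrt(5562705916/13719) = 2*sqrt(19078690615401)/13719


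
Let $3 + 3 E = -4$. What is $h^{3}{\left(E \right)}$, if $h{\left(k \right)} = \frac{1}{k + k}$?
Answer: $- \frac{27}{2744} \approx -0.0098397$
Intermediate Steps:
$E = - \frac{7}{3}$ ($E = -1 + \frac{1}{3} \left(-4\right) = -1 - \frac{4}{3} = - \frac{7}{3} \approx -2.3333$)
$h{\left(k \right)} = \frac{1}{2 k}$
$h^{3}{\left(E \right)} = \left(\frac{1}{2 \left(- \frac{7}{3}\right)}\right)^{3} = \left(\frac{1}{2} \left(- \frac{3}{7}\right)\right)^{3} = \left(- \frac{3}{14}\right)^{3} = - \frac{27}{2744}$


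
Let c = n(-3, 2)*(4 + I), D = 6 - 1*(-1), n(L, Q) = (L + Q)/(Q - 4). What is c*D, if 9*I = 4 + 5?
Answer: 35/2 ≈ 17.500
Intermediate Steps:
n(L, Q) = (L + Q)/(-4 + Q)
D = 7 (D = 6 + 1 = 7)
I = 1 (I = (4 + 5)/9 = (1/9)*9 = 1)
c = 5/2 (c = ((-3 + 2)/(-4 + 2))*(4 + 1) = (-1/(-2))*5 = -1/2*(-1)*5 = (1/2)*5 = 5/2 ≈ 2.5000)
c*D = (5/2)*7 = 35/2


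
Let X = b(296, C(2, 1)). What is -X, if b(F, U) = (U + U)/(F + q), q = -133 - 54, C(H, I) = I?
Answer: -2/109 ≈ -0.018349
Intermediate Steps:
q = -187
b(F, U) = 2*U/(-187 + F) (b(F, U) = (U + U)/(F - 187) = (2*U)/(-187 + F) = 2*U/(-187 + F))
X = 2/109 (X = 2*1/(-187 + 296) = 2*1/109 = 2*1*(1/109) = 2/109 ≈ 0.018349)
-X = -1*2/109 = -2/109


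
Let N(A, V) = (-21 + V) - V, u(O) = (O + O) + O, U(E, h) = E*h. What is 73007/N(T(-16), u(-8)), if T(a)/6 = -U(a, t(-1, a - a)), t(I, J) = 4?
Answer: -73007/21 ≈ -3476.5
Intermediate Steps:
T(a) = -24*a (T(a) = 6*(-a*4) = 6*(-4*a) = -24*a)
u(O) = 3*O (u(O) = 2*O + O = 3*O)
N(A, V) = -21
73007/N(T(-16), u(-8)) = 73007/(-21) = 73007*(-1/21) = -73007/21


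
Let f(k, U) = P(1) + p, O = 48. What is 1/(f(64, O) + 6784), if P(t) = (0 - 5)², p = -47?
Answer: 1/6762 ≈ 0.00014789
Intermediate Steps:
P(t) = 25 (P(t) = (-5)² = 25)
f(k, U) = -22 (f(k, U) = 25 - 47 = -22)
1/(f(64, O) + 6784) = 1/(-22 + 6784) = 1/6762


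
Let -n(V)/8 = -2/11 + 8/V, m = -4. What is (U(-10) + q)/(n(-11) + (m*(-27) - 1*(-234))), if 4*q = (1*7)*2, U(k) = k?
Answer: -143/7684 ≈ -0.018610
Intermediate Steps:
n(V) = 16/11 - 64/V (n(V) = -8*(-2/11 + 8/V) = 16/11 - 64/V)
q = 7/2 (q = ((1*7)*2)/4 = (7*2)/4 = (¼)*14 = 7/2 ≈ 3.5000)
(U(-10) + q)/(n(-11) + (m*(-27) - 1*(-234))) = (-10 + 7/2)/((16/11 - 64/(-11)) + (-4*(-27) - 1*(-234))) = -13/(2*((16/11 - 64*(-1/11)) + (108 + 234))) = -13/(2*((16/11 + 64/11) + 342)) = -13/(2*(80/11 + 342)) = -13/(2*3842/11) = -13/2*11/3842 = -143/7684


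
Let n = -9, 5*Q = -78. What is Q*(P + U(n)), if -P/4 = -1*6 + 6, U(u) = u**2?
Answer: -6318/5 ≈ -1263.6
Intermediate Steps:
Q = -78/5 (Q = (1/5)*(-78) = -78/5 ≈ -15.600)
P = 0 (P = -4*(-1*6 + 6) = -4*(-6 + 6) = -4*0 = 0)
Q*(P + U(n)) = -78*(0 + (-9)**2)/5 = -78*(0 + 81)/5 = -78/5*81 = -6318/5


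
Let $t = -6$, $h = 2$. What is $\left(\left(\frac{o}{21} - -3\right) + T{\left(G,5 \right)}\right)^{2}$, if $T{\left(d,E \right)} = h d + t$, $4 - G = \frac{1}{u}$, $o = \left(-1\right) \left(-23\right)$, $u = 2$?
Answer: $\frac{11449}{441} \approx 25.961$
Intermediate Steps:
$o = 23$
$G = \frac{7}{2}$ ($G = 4 - \frac{1}{2} = \frac{7}{2} \approx 3.5$)
$T{\left(d,E \right)} = -6 + 2 d$ ($T{\left(d,E \right)} = 2 d - 6 = -6 + 2 d$)
$\left(\left(\frac{o}{21} - -3\right) + T{\left(G,5 \right)}\right)^{2} = \left(\left(\frac{23}{21} - -3\right) + \left(-6 + 2 \cdot \frac{7}{2}\right)\right)^{2} = \left(\left(23 \cdot \frac{1}{21} + 3\right) + \left(-6 + 7\right)\right)^{2} = \left(\left(\frac{23}{21} + 3\right) + 1\right)^{2} = \left(\frac{86}{21} + 1\right)^{2} = \left(\frac{107}{21}\right)^{2} = \frac{11449}{441}$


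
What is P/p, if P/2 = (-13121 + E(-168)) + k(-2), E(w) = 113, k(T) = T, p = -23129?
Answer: 26020/23129 ≈ 1.1250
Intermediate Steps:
P = -26020 (P = 2*((-13121 + 113) - 2) = 2*(-13008 - 2) = 2*(-13010) = -26020)
P/p = -26020/(-23129) = -26020*(-1/23129) = 26020/23129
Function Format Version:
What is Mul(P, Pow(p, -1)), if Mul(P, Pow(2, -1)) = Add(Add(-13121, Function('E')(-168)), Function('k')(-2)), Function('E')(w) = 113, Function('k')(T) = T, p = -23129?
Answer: Rational(26020, 23129) ≈ 1.1250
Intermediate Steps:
P = -26020 (P = Mul(2, Add(Add(-13121, 113), -2)) = Mul(2, Add(-13008, -2)) = Mul(2, -13010) = -26020)
Mul(P, Pow(p, -1)) = Mul(-26020, Pow(-23129, -1)) = Mul(-26020, Rational(-1, 23129)) = Rational(26020, 23129)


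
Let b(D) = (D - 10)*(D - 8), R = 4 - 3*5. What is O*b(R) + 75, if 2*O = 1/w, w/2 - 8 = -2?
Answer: 733/8 ≈ 91.625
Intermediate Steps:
w = 12 (w = 16 + 2*(-2) = 16 - 4 = 12)
R = -11 (R = 4 - 15 = -11)
b(D) = (-10 + D)*(-8 + D)
O = 1/24 (O = (½)/12 = (½)*(1/12) = 1/24 ≈ 0.041667)
O*b(R) + 75 = (80 + (-11)² - 18*(-11))/24 + 75 = (80 + 121 + 198)/24 + 75 = (1/24)*399 + 75 = 133/8 + 75 = 733/8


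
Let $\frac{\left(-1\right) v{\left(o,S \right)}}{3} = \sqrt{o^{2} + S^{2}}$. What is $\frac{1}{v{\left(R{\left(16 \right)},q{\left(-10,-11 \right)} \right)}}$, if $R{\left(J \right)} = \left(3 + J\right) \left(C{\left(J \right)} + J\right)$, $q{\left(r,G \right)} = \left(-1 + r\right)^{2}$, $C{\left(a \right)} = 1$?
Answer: $- \frac{\sqrt{118970}}{356910} \approx -0.00096641$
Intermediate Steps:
$R{\left(J \right)} = \left(1 + J\right) \left(3 + J\right)$ ($R{\left(J \right)} = \left(3 + J\right) \left(1 + J\right) = \left(1 + J\right) \left(3 + J\right)$)
$v{\left(o,S \right)} = - 3 \sqrt{S^{2} + o^{2}}$ ($v{\left(o,S \right)} = - 3 \sqrt{o^{2} + S^{2}} = - 3 \sqrt{S^{2} + o^{2}}$)
$\frac{1}{v{\left(R{\left(16 \right)},q{\left(-10,-11 \right)} \right)}} = \frac{1}{\left(-3\right) \sqrt{\left(\left(-1 - 10\right)^{2}\right)^{2} + \left(3 + 16^{2} + 4 \cdot 16\right)^{2}}} = \frac{1}{\left(-3\right) \sqrt{\left(\left(-11\right)^{2}\right)^{2} + \left(3 + 256 + 64\right)^{2}}} = \frac{1}{\left(-3\right) \sqrt{121^{2} + 323^{2}}} = \frac{1}{\left(-3\right) \sqrt{14641 + 104329}} = \frac{1}{\left(-3\right) \sqrt{118970}} = - \frac{\sqrt{118970}}{356910}$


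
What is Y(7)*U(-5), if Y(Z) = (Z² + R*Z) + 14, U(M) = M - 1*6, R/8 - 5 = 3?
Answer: -5621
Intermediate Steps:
R = 64 (R = 40 + 8*3 = 40 + 24 = 64)
U(M) = -6 + M (U(M) = M - 6 = -6 + M)
Y(Z) = 14 + Z² + 64*Z (Y(Z) = (Z² + 64*Z) + 14 = 14 + Z² + 64*Z)
Y(7)*U(-5) = (14 + 7² + 64*7)*(-6 - 5) = (14 + 49 + 448)*(-11) = 511*(-11) = -5621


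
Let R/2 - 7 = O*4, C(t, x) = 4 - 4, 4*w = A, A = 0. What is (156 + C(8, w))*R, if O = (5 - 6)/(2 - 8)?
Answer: 2392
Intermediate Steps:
w = 0 (w = (¼)*0 = 0)
O = ⅙ (O = -1/(-6) = -1*(-⅙) = ⅙ ≈ 0.16667)
C(t, x) = 0
R = 46/3 (R = 14 + 2*((⅙)*4) = 14 + 2*(⅔) = 14 + 4/3 = 46/3 ≈ 15.333)
(156 + C(8, w))*R = (156 + 0)*(46/3) = 156*(46/3) = 2392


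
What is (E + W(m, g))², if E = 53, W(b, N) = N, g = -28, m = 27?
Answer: 625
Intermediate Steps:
(E + W(m, g))² = (53 - 28)² = 25² = 625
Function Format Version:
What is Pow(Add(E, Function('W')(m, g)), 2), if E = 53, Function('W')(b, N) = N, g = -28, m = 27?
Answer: 625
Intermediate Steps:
Pow(Add(E, Function('W')(m, g)), 2) = Pow(Add(53, -28), 2) = Pow(25, 2) = 625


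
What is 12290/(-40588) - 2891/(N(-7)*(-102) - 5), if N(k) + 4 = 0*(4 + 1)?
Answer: -61146389/8178482 ≈ -7.4765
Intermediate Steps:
N(k) = -4 (N(k) = -4 + 0*(4 + 1) = -4 + 0*5 = -4 + 0 = -4)
12290/(-40588) - 2891/(N(-7)*(-102) - 5) = 12290/(-40588) - 2891/(-4*(-102) - 5) = 12290*(-1/40588) - 2891/(408 - 5) = -6145/20294 - 2891/403 = -61146389/8178482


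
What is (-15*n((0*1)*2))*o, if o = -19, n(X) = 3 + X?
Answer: 855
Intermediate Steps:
(-15*n((0*1)*2))*o = -15*(3 + (0*1)*2)*(-19) = -15*(3 + 0*2)*(-19) = -15*(3 + 0)*(-19) = -15*3*(-19) = -45*(-19) = 855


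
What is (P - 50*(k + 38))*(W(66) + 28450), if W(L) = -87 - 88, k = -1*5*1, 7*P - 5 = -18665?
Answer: -854187750/7 ≈ -1.2203e+8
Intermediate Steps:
P = -18660/7 (P = 5/7 + (1/7)*(-18665) = 5/7 - 18665/7 = -18660/7 ≈ -2665.7)
k = -5 (k = -5*1 = -5)
W(L) = -175
(P - 50*(k + 38))*(W(66) + 28450) = (-18660/7 - 50*(-5 + 38))*(-175 + 28450) = (-18660/7 - 50*33)*28275 = (-18660/7 - 1650)*28275 = -30210/7*28275 = -854187750/7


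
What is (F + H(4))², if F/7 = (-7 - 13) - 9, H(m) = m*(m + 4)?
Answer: 29241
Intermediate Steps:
H(m) = m*(4 + m)
F = -203 (F = 7*((-7 - 13) - 9) = 7*(-20 - 9) = 7*(-29) = -203)
(F + H(4))² = (-203 + 4*(4 + 4))² = (-203 + 4*8)² = (-203 + 32)² = (-171)² = 29241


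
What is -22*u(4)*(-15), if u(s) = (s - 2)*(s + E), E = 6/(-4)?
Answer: 1650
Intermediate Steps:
E = -3/2 (E = 6*(-¼) = -3/2 ≈ -1.5000)
u(s) = (-2 + s)*(-3/2 + s) (u(s) = (s - 2)*(s - 3/2) = (-2 + s)*(-3/2 + s))
-22*u(4)*(-15) = -22*(3 + 4² - 7/2*4)*(-15) = -22*(3 + 16 - 14)*(-15) = -22*5*(-15) = -110*(-15) = 1650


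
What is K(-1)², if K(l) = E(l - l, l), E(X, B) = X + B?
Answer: 1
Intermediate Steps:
E(X, B) = B + X
K(l) = l (K(l) = l + (l - l) = l + 0 = l)
K(-1)² = (-1)² = 1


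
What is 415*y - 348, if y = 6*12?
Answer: 29532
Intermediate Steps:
y = 72
415*y - 348 = 415*72 - 348 = 29880 - 348 = 29532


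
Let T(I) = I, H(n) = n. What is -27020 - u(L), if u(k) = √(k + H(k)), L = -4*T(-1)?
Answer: -27020 - 2*√2 ≈ -27023.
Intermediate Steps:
L = 4 (L = -4*(-1) = 4)
u(k) = √2*√k (u(k) = √(k + k) = √(2*k) = √2*√k)
-27020 - u(L) = -27020 - √2*√4 = -27020 - √2*2 = -27020 - 2*√2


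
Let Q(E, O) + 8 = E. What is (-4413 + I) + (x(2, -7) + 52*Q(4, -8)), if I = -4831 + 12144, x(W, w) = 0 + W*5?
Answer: 2702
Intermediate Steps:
x(W, w) = 5*W (x(W, w) = 0 + 5*W = 5*W)
Q(E, O) = -8 + E
I = 7313
(-4413 + I) + (x(2, -7) + 52*Q(4, -8)) = (-4413 + 7313) + (5*2 + 52*(-8 + 4)) = 2900 + (10 + 52*(-4)) = 2900 + (10 - 208) = 2900 - 198 = 2702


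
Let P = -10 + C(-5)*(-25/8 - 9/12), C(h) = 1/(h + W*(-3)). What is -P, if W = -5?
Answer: 831/80 ≈ 10.387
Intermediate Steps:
C(h) = 1/(15 + h) (C(h) = 1/(h - 5*(-3)) = 1/(h + 15) = 1/(15 + h))
P = -831/80 (P = -10 + (-25/8 - 9/12)/(15 - 5) = -10 + (-25*1/8 - 9*1/12)/10 = -10 + (-25/8 - 3/4)/10 = -10 + (1/10)*(-31/8) = -10 - 31/80 = -831/80 ≈ -10.387)
-P = -1*(-831/80) = 831/80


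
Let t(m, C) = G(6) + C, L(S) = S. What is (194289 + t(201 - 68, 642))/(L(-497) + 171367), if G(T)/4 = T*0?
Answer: 194931/170870 ≈ 1.1408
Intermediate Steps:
G(T) = 0 (G(T) = 4*(T*0) = 4*0 = 0)
t(m, C) = C (t(m, C) = 0 + C = C)
(194289 + t(201 - 68, 642))/(L(-497) + 171367) = (194289 + 642)/(-497 + 171367) = 194931/170870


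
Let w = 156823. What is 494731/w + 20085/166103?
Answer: 85326093248/26048770769 ≈ 3.2756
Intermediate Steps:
494731/w + 20085/166103 = 494731/156823 + 20085/166103 = 85326093248/26048770769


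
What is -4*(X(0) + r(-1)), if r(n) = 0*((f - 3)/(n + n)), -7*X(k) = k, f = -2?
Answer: 0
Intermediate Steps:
X(k) = -k/7
r(n) = 0 (r(n) = 0*((-2 - 3)/(n + n)) = 0*(-5*1/(2*n)) = 0*(-5/(2*n)) = 0)
-4*(X(0) + r(-1)) = -4*(-⅐*0 + 0) = -4*(0 + 0) = -4*0 = 0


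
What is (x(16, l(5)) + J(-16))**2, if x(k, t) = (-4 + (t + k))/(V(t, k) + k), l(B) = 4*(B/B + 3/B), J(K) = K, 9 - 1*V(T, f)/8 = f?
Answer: 677329/2500 ≈ 270.93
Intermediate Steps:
V(T, f) = 72 - 8*f
l(B) = 4 + 12/B (l(B) = 4*(1 + 3/B) = 4 + 12/B)
x(k, t) = (-4 + k + t)/(72 - 7*k) (x(k, t) = (-4 + (t + k))/((72 - 8*k) + k) = (-4 + (k + t))/(72 - 7*k) = (-4 + k + t)/(72 - 7*k))
(x(16, l(5)) + J(-16))**2 = ((4 - 1*16 - (4 + 12/5))/(-72 + 7*16) - 16)**2 = ((4 - 16 - (4 + 12*(1/5)))/(-72 + 112) - 16)**2 = ((4 - 16 - (4 + 12/5))/40 - 16)**2 = ((4 - 16 - 1*32/5)/40 - 16)**2 = ((4 - 16 - 32/5)/40 - 16)**2 = ((1/40)*(-92/5) - 16)**2 = (-23/50 - 16)**2 = (-823/50)**2 = 677329/2500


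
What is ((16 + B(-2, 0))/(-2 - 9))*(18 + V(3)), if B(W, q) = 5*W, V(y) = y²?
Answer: -162/11 ≈ -14.727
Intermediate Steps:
((16 + B(-2, 0))/(-2 - 9))*(18 + V(3)) = ((16 + 5*(-2))/(-2 - 9))*(18 + 3²) = ((16 - 10)/(-11))*(18 + 9) = (6*(-1/11))*27 = -6/11*27 = -162/11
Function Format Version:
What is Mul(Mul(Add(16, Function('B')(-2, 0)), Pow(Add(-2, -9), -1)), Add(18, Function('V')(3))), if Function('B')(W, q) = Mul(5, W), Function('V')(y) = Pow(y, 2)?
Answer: Rational(-162, 11) ≈ -14.727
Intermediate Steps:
Mul(Mul(Add(16, Function('B')(-2, 0)), Pow(Add(-2, -9), -1)), Add(18, Function('V')(3))) = Mul(Mul(Add(16, Mul(5, -2)), Pow(Add(-2, -9), -1)), Add(18, Pow(3, 2))) = Mul(Mul(Add(16, -10), Pow(-11, -1)), Add(18, 9)) = Mul(Mul(6, Rational(-1, 11)), 27) = Mul(Rational(-6, 11), 27) = Rational(-162, 11)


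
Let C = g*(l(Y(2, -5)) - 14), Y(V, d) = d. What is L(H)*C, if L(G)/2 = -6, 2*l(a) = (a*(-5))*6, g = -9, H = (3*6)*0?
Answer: 6588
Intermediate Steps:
H = 0 (H = 18*0 = 0)
l(a) = -15*a (l(a) = ((a*(-5))*6)/2 = (-5*a*6)/2 = (-30*a)/2 = -15*a)
L(G) = -12 (L(G) = 2*(-6) = -12)
C = -549 (C = -9*(-15*(-5) - 14) = -9*(75 - 14) = -9*61 = -549)
L(H)*C = -12*(-549) = 6588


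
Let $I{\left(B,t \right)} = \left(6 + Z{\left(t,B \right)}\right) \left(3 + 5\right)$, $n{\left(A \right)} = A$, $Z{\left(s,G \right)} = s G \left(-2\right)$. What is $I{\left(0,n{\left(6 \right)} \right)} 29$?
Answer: $1392$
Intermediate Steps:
$Z{\left(s,G \right)} = - 2 G s$ ($Z{\left(s,G \right)} = G s \left(-2\right) = - 2 G s$)
$I{\left(B,t \right)} = 48 - 16 B t$ ($I{\left(B,t \right)} = \left(6 - 2 B t\right) \left(3 + 5\right) = \left(6 - 2 B t\right) 8 = 48 - 16 B t$)
$I{\left(0,n{\left(6 \right)} \right)} 29 = \left(48 - 0 \cdot 6\right) 29 = \left(48 + 0\right) 29 = 48 \cdot 29 = 1392$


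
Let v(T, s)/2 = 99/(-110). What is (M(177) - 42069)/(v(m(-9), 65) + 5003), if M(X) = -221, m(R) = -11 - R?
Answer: -105725/12503 ≈ -8.4560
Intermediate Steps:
v(T, s) = -9/5 (v(T, s) = 2*(99/(-110)) = 2*(99*(-1/110)) = 2*(-9/10) = -9/5)
(M(177) - 42069)/(v(m(-9), 65) + 5003) = (-221 - 42069)/(-9/5 + 5003) = -42290/25006/5 = -42290*5/25006 = -105725/12503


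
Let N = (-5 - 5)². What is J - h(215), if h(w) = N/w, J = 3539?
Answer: 152157/43 ≈ 3538.5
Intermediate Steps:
N = 100 (N = (-10)² = 100)
h(w) = 100/w
J - h(215) = 3539 - 100/215 = 3539 - 1*20/43 = 3539 - 20/43 = 152157/43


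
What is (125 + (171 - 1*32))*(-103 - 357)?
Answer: -121440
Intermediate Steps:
(125 + (171 - 1*32))*(-103 - 357) = (125 + (171 - 32))*(-460) = (125 + 139)*(-460) = 264*(-460) = -121440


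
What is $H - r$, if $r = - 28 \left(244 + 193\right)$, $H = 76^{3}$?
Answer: $451212$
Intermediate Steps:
$H = 438976$
$r = -12236$ ($r = \left(-28\right) 437 = -12236$)
$H - r = 438976 - -12236 = 438976 + 12236 = 451212$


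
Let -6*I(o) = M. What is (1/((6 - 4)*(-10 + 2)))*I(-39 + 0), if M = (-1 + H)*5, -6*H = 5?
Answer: -55/576 ≈ -0.095486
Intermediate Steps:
H = -5/6 (H = -1/6*5 = -5/6 ≈ -0.83333)
M = -55/6 (M = (-1 - 5/6)*5 = -11/6*5 = -55/6 ≈ -9.1667)
I(o) = 55/36 (I(o) = -1/6*(-55/6) = 55/36)
(1/((6 - 4)*(-10 + 2)))*I(-39 + 0) = (1/((6 - 4)*(-10 + 2)))*(55/36) = (1/(2*(-8)))*(55/36) = ((1/2)*(-1/8))*(55/36) = -1/16*55/36 = -55/576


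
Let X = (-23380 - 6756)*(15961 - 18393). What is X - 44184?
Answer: 73246568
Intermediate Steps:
X = 73290752 (X = -30136*(-2432) = 73290752)
X - 44184 = 73290752 - 44184 = 73246568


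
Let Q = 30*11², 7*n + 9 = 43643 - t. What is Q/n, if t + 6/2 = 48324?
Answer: -25410/4687 ≈ -5.4214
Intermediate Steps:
t = 48321 (t = -3 + 48324 = 48321)
n = -4687/7 (n = -9/7 + (43643 - 1*48321)/7 = -9/7 + (43643 - 48321)/7 = -9/7 + (⅐)*(-4678) = -9/7 - 4678/7 = -4687/7 ≈ -669.57)
Q = 3630 (Q = 30*121 = 3630)
Q/n = 3630/(-4687/7) = 3630*(-7/4687) = -25410/4687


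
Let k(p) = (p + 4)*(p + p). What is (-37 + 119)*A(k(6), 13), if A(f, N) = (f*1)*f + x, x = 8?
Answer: 1181456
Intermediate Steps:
k(p) = 2*p*(4 + p) (k(p) = (4 + p)*(2*p) = 2*p*(4 + p))
A(f, N) = 8 + f² (A(f, N) = (f*1)*f + 8 = f*f + 8 = f² + 8 = 8 + f²)
(-37 + 119)*A(k(6), 13) = (-37 + 119)*(8 + (2*6*(4 + 6))²) = 82*(8 + (2*6*10)²) = 82*(8 + 120²) = 82*(8 + 14400) = 82*14408 = 1181456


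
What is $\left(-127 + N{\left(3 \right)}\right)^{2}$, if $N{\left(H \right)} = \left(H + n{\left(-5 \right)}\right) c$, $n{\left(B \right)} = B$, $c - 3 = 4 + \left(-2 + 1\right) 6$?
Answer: $16641$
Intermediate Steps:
$c = 1$ ($c = 3 + \left(4 + \left(-2 + 1\right) 6\right) = 3 + \left(4 - 6\right) = 3 - 2 = 1$)
$N{\left(H \right)} = -5 + H$ ($N{\left(H \right)} = \left(H - 5\right) 1 = \left(-5 + H\right) 1 = -5 + H$)
$\left(-127 + N{\left(3 \right)}\right)^{2} = \left(-127 + \left(-5 + 3\right)\right)^{2} = \left(-127 - 2\right)^{2} = \left(-129\right)^{2} = 16641$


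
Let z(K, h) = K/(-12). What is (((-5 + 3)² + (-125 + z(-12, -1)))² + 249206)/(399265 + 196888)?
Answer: 263606/596153 ≈ 0.44218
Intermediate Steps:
z(K, h) = -K/12 (z(K, h) = K*(-1/12) = -K/12)
(((-5 + 3)² + (-125 + z(-12, -1)))² + 249206)/(399265 + 196888) = (((-5 + 3)² + (-125 - 1/12*(-12)))² + 249206)/(399265 + 196888) = (((-2)² + (-125 + 1))² + 249206)/596153 = ((4 - 124)² + 249206)*(1/596153) = ((-120)² + 249206)*(1/596153) = (14400 + 249206)*(1/596153) = 263606*(1/596153) = 263606/596153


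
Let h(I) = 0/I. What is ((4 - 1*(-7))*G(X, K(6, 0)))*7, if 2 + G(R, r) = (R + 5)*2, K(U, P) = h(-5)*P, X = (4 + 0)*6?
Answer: 4312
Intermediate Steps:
X = 24 (X = 4*6 = 24)
h(I) = 0
K(U, P) = 0 (K(U, P) = 0*P = 0)
G(R, r) = 8 + 2*R (G(R, r) = -2 + (R + 5)*2 = -2 + (5 + R)*2 = -2 + (10 + 2*R) = 8 + 2*R)
((4 - 1*(-7))*G(X, K(6, 0)))*7 = ((4 - 1*(-7))*(8 + 2*24))*7 = ((4 + 7)*(8 + 48))*7 = (11*56)*7 = 616*7 = 4312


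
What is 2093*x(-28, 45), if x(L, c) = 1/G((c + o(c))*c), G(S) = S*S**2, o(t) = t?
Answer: 2093/66430125000 ≈ 3.1507e-8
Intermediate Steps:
G(S) = S**3
x(L, c) = 1/(8*c**6) (x(L, c) = 1/(((c + c)*c)**3) = 1/(((2*c)*c)**3) = 1/((2*c**2)**3) = 1/(8*c**6))
2093*x(-28, 45) = 2093*((1/8)/45**6) = 2093*((1/8)*(1/8303765625)) = 2093*(1/66430125000) = 2093/66430125000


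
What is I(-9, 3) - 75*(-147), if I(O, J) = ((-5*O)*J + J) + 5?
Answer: 11168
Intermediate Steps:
I(O, J) = 5 + J - 5*J*O (I(O, J) = (-5*J*O + J) + 5 = (J - 5*J*O) + 5 = 5 + J - 5*J*O)
I(-9, 3) - 75*(-147) = (5 + 3 - 5*3*(-9)) - 75*(-147) = (5 + 3 + 135) + 11025 = 143 + 11025 = 11168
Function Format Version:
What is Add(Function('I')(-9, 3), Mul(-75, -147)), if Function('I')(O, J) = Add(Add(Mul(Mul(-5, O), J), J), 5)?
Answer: 11168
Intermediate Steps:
Function('I')(O, J) = Add(5, J, Mul(-5, J, O)) (Function('I')(O, J) = Add(Add(Mul(-5, J, O), J), 5) = Add(Add(J, Mul(-5, J, O)), 5) = Add(5, J, Mul(-5, J, O)))
Add(Function('I')(-9, 3), Mul(-75, -147)) = Add(Add(5, 3, Mul(-5, 3, -9)), Mul(-75, -147)) = Add(Add(5, 3, 135), 11025) = Add(143, 11025) = 11168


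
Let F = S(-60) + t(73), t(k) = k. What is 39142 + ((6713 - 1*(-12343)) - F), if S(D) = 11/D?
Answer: 3487511/60 ≈ 58125.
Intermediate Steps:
F = 4369/60 (F = 11/(-60) + 73 = 11*(-1/60) + 73 = -11/60 + 73 = 4369/60 ≈ 72.817)
39142 + ((6713 - 1*(-12343)) - F) = 39142 + ((6713 - 1*(-12343)) - 1*4369/60) = 39142 + ((6713 + 12343) - 4369/60) = 39142 + (19056 - 4369/60) = 39142 + 1138991/60 = 3487511/60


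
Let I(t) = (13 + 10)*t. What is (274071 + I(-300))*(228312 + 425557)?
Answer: 174694834599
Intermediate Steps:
I(t) = 23*t
(274071 + I(-300))*(228312 + 425557) = (274071 + 23*(-300))*(228312 + 425557) = (274071 - 6900)*653869 = 267171*653869 = 174694834599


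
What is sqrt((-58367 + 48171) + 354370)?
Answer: sqrt(344174) ≈ 586.66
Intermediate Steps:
sqrt((-58367 + 48171) + 354370) = sqrt(-10196 + 354370) = sqrt(344174)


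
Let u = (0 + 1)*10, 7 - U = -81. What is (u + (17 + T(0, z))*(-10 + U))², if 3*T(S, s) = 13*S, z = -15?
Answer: 1784896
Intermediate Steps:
U = 88 (U = 7 - 1*(-81) = 7 + 81 = 88)
T(S, s) = 13*S/3 (T(S, s) = (13*S)/3 = 13*S/3)
u = 10 (u = 1*10 = 10)
(u + (17 + T(0, z))*(-10 + U))² = (10 + (17 + (13/3)*0)*(-10 + 88))² = (10 + (17 + 0)*78)² = (10 + 17*78)² = (10 + 1326)² = 1336² = 1784896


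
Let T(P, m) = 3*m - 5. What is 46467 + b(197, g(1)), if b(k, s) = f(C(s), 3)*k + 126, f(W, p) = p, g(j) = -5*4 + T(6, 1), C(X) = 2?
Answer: 47184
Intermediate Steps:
T(P, m) = -5 + 3*m
g(j) = -22 (g(j) = -5*4 + (-5 + 3*1) = -20 + (-5 + 3) = -20 - 2 = -22)
b(k, s) = 126 + 3*k (b(k, s) = 3*k + 126 = 126 + 3*k)
46467 + b(197, g(1)) = 46467 + (126 + 3*197) = 46467 + (126 + 591) = 46467 + 717 = 47184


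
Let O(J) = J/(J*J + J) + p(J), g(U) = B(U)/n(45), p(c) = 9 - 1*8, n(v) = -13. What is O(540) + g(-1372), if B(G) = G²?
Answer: -1018362698/7033 ≈ -1.4480e+5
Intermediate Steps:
p(c) = 1 (p(c) = 9 - 8 = 1)
g(U) = -U²/13 (g(U) = U²/(-13) = U²*(-1/13) = -U²/13)
O(J) = 1 + J/(J + J²) (O(J) = J/(J*J + J) + 1 = J/(J² + J) + 1 = J/(J + J²) + 1 = 1 + J/(J + J²))
O(540) + g(-1372) = (2 + 540)/(1 + 540) - 1/13*(-1372)² = 542/541 - 1/13*1882384 = (1/541)*542 - 1882384/13 = 542/541 - 1882384/13 = -1018362698/7033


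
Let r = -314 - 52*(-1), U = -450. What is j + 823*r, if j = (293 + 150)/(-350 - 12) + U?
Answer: -78219955/362 ≈ -2.1608e+5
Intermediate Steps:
r = -262 (r = -314 - 1*(-52) = -314 + 52 = -262)
j = -163343/362 (j = (293 + 150)/(-350 - 12) - 450 = 443/(-362) - 450 = 443*(-1/362) - 450 = -443/362 - 450 = -163343/362 ≈ -451.22)
j + 823*r = -163343/362 + 823*(-262) = -163343/362 - 215626 = -78219955/362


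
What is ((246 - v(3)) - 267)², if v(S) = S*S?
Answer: 900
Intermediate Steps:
v(S) = S²
((246 - v(3)) - 267)² = ((246 - 1*3²) - 267)² = ((246 - 1*9) - 267)² = ((246 - 9) - 267)² = (237 - 267)² = (-30)² = 900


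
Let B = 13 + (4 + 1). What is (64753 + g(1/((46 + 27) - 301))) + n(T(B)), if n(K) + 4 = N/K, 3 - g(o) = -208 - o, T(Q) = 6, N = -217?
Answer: 4934211/76 ≈ 64924.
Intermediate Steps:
B = 18 (B = 13 + 5 = 18)
g(o) = 211 + o (g(o) = 3 - (-208 - o) = 3 + (208 + o) = 211 + o)
n(K) = -4 - 217/K
(64753 + g(1/((46 + 27) - 301))) + n(T(B)) = (64753 + (211 + 1/((46 + 27) - 301))) + (-4 - 217/6) = (64753 + (211 + 1/(73 - 301))) + (-4 - 217*1/6) = (64753 + (211 + 1/(-228))) + (-4 - 217/6) = (64753 + (211 - 1/228)) - 241/6 = (64753 + 48107/228) - 241/6 = 14811791/228 - 241/6 = 4934211/76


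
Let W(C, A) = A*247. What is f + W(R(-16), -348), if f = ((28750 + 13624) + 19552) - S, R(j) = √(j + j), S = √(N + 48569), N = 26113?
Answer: -24030 - 9*√922 ≈ -24303.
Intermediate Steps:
S = 9*√922 (S = √(26113 + 48569) = √74682 = 9*√922 ≈ 273.28)
R(j) = √2*√j (R(j) = √(2*j) = √2*√j)
W(C, A) = 247*A
f = 61926 - 9*√922 (f = ((28750 + 13624) + 19552) - 9*√922 = (42374 + 19552) - 9*√922 = 61926 - 9*√922 ≈ 61653.)
f + W(R(-16), -348) = (61926 - 9*√922) + 247*(-348) = (61926 - 9*√922) - 85956 = -24030 - 9*√922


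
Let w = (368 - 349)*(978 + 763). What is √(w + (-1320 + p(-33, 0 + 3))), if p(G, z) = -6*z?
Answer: √31741 ≈ 178.16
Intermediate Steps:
w = 33079 (w = 19*1741 = 33079)
√(w + (-1320 + p(-33, 0 + 3))) = √(33079 + (-1320 - 6*(0 + 3))) = √(33079 + (-1320 - 6*3)) = √(33079 + (-1320 - 18)) = √(33079 - 1338) = √31741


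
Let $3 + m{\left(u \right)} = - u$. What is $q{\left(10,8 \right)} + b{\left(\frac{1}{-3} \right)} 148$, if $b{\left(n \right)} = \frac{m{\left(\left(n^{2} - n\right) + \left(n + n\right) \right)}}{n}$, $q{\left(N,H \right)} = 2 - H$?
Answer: $\frac{3682}{3} \approx 1227.3$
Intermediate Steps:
$m{\left(u \right)} = -3 - u$
$b{\left(n \right)} = \frac{-3 - n - n^{2}}{n}$ ($b{\left(n \right)} = \frac{-3 - \left(\left(n^{2} - n\right) + \left(n + n\right)\right)}{n} = \frac{-3 - \left(\left(n^{2} - n\right) + 2 n\right)}{n} = \frac{-3 - \left(n + n^{2}\right)}{n} = \frac{-3 - n - n^{2}}{n}$)
$q{\left(10,8 \right)} + b{\left(\frac{1}{-3} \right)} 148 = \left(2 - 8\right) + \left(-1 - \frac{1}{-3} - \frac{3}{\frac{1}{-3}}\right) 148 = \left(2 - 8\right) + \left(-1 - - \frac{1}{3} - \frac{3}{- \frac{1}{3}}\right) 148 = -6 + \left(-1 + \frac{1}{3} - -9\right) 148 = -6 + \left(-1 + \frac{1}{3} + 9\right) 148 = -6 + \frac{25}{3} \cdot 148 = -6 + \frac{3700}{3} = \frac{3682}{3}$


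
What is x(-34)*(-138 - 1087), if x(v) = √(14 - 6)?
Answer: -2450*√2 ≈ -3464.8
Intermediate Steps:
x(v) = 2*√2 (x(v) = √8 = 2*√2)
x(-34)*(-138 - 1087) = (2*√2)*(-138 - 1087) = (2*√2)*(-1225) = -2450*√2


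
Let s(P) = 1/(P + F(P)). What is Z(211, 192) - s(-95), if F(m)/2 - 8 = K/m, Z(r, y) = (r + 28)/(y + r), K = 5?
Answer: 366874/605709 ≈ 0.60569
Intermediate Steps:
Z(r, y) = (28 + r)/(r + y)
F(m) = 16 + 10/m (F(m) = 16 + 2*(5/m) = 16 + 10/m)
s(P) = 1/(16 + P + 10/P) (s(P) = 1/(P + (16 + 10/P)) = 1/(16 + P + 10/P))
Z(211, 192) - s(-95) = (28 + 211)/(211 + 192) - (-95)/(10 - 95*(16 - 95)) = 239/403 - (-95)/(10 - 95*(-79)) = (1/403)*239 - (-95)/(10 + 7505) = 239/403 - (-95)/7515 = 239/403 - 1*(-19/1503) = 239/403 + 19/1503 = 366874/605709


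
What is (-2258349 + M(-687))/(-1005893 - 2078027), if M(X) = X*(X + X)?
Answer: 187773/440560 ≈ 0.42621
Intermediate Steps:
M(X) = 2*X² (M(X) = X*(2*X) = 2*X²)
(-2258349 + M(-687))/(-1005893 - 2078027) = (-2258349 + 2*(-687)²)/(-1005893 - 2078027) = (-2258349 + 2*471969)/(-3083920) = (-2258349 + 943938)*(-1/3083920) = -1314411*(-1/3083920) = 187773/440560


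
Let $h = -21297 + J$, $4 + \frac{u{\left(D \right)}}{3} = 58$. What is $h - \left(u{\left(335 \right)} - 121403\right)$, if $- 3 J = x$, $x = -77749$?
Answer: $\frac{377581}{3} \approx 1.2586 \cdot 10^{5}$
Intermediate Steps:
$u{\left(D \right)} = 162$ ($u{\left(D \right)} = -12 + 3 \cdot 58 = -12 + 174 = 162$)
$J = \frac{77749}{3}$ ($J = \left(- \frac{1}{3}\right) \left(-77749\right) = \frac{77749}{3} \approx 25916.0$)
$h = \frac{13858}{3}$ ($h = -21297 + \frac{77749}{3} = \frac{13858}{3} \approx 4619.3$)
$h - \left(u{\left(335 \right)} - 121403\right) = \frac{13858}{3} - \left(162 - 121403\right) = \frac{13858}{3} - -121241 = \frac{13858}{3} + 121241 = \frac{377581}{3}$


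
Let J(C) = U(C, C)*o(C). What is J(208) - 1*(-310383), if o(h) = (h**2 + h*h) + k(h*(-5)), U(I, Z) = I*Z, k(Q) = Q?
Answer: 3698863215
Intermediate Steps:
o(h) = -5*h + 2*h**2 (o(h) = (h**2 + h*h) + h*(-5) = (h**2 + h**2) - 5*h = 2*h**2 - 5*h = -5*h + 2*h**2)
J(C) = C**3*(-5 + 2*C) (J(C) = (C*C)*(C*(-5 + 2*C)) = C**2*(C*(-5 + 2*C)) = C**3*(-5 + 2*C))
J(208) - 1*(-310383) = 208**3*(-5 + 2*208) - 1*(-310383) = 8998912*(-5 + 416) + 310383 = 8998912*411 + 310383 = 3698552832 + 310383 = 3698863215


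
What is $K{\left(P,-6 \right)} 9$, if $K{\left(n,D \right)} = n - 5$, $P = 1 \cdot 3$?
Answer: $-18$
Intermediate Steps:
$P = 3$
$K{\left(n,D \right)} = -5 + n$
$K{\left(P,-6 \right)} 9 = \left(-5 + 3\right) 9 = \left(-2\right) 9 = -18$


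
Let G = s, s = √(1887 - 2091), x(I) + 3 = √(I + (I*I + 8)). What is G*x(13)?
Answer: 2*I*√51*(-3 + √190) ≈ 154.03*I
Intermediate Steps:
x(I) = -3 + √(8 + I + I²) (x(I) = -3 + √(I + (I*I + 8)) = -3 + √(I + (I² + 8)) = -3 + √(I + (8 + I²)) = -3 + √(8 + I + I²))
s = 2*I*√51 (s = √(-204) = 2*I*√51 ≈ 14.283*I)
G = 2*I*√51 ≈ 14.283*I
G*x(13) = (2*I*√51)*(-3 + √(8 + 13 + 13²)) = (2*I*√51)*(-3 + √(8 + 13 + 169)) = (2*I*√51)*(-3 + √190) = 2*I*√51*(-3 + √190)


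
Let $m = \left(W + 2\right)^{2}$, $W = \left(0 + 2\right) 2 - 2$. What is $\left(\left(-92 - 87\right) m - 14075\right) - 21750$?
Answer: $-38689$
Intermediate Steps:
$W = 2$ ($W = 2 \cdot 2 - 2 = 4 - 2 = 2$)
$m = 16$ ($m = \left(2 + 2\right)^{2} = 4^{2} = 16$)
$\left(\left(-92 - 87\right) m - 14075\right) - 21750 = \left(\left(-92 - 87\right) 16 - 14075\right) - 21750 = \left(\left(-179\right) 16 - 14075\right) - 21750 = \left(-2864 - 14075\right) - 21750 = -16939 - 21750 = -38689$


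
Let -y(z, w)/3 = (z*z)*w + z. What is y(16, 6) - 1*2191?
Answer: -6847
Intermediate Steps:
y(z, w) = -3*z - 3*w*z² (y(z, w) = -3*((z*z)*w + z) = -3*(z²*w + z) = -3*(w*z² + z) = -3*(z + w*z²) = -3*z - 3*w*z²)
y(16, 6) - 1*2191 = -3*16*(1 + 6*16) - 1*2191 = -3*16*(1 + 96) - 2191 = -3*16*97 - 2191 = -4656 - 2191 = -6847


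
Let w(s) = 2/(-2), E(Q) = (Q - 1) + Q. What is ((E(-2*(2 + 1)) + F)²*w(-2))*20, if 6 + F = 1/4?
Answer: -28125/4 ≈ -7031.3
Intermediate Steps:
F = -23/4 (F = -6 + 1/4 = -6 + 1*(¼) = -6 + ¼ = -23/4 ≈ -5.7500)
E(Q) = -1 + 2*Q (E(Q) = (-1 + Q) + Q = -1 + 2*Q)
w(s) = -1 (w(s) = 2*(-½) = -1)
((E(-2*(2 + 1)) + F)²*w(-2))*20 = (((-1 + 2*(-2*(2 + 1))) - 23/4)²*(-1))*20 = (((-1 + 2*(-2*3)) - 23/4)²*(-1))*20 = (((-1 + 2*(-6)) - 23/4)²*(-1))*20 = (((-1 - 12) - 23/4)²*(-1))*20 = ((-13 - 23/4)²*(-1))*20 = ((-75/4)²*(-1))*20 = ((5625/16)*(-1))*20 = -5625/16*20 = -28125/4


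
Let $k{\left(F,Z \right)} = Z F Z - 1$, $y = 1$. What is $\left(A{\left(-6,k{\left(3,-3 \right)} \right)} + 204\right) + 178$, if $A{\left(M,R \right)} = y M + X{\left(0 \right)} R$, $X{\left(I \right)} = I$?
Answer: $376$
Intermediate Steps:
$k{\left(F,Z \right)} = -1 + F Z^{2}$ ($k{\left(F,Z \right)} = F Z Z - 1 = F Z^{2} - 1 = -1 + F Z^{2}$)
$A{\left(M,R \right)} = M$ ($A{\left(M,R \right)} = 1 M + 0 R = M + 0 = M$)
$\left(A{\left(-6,k{\left(3,-3 \right)} \right)} + 204\right) + 178 = \left(-6 + 204\right) + 178 = 198 + 178 = 376$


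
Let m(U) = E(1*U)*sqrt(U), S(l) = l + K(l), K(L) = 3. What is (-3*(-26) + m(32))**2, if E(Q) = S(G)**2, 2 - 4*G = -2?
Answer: 14276 + 9984*sqrt(2) ≈ 28396.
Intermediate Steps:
G = 1 (G = 1/2 - 1/4*(-2) = 1/2 + 1/2 = 1)
S(l) = 3 + l (S(l) = l + 3 = 3 + l)
E(Q) = 16 (E(Q) = (3 + 1)**2 = 4**2 = 16)
m(U) = 16*sqrt(U)
(-3*(-26) + m(32))**2 = (-3*(-26) + 16*sqrt(32))**2 = (78 + 16*(4*sqrt(2)))**2 = (78 + 64*sqrt(2))**2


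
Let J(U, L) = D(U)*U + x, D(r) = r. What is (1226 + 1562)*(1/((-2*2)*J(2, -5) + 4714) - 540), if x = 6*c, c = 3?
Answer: -3482266366/2313 ≈ -1.5055e+6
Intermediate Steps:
x = 18 (x = 6*3 = 18)
J(U, L) = 18 + U**2 (J(U, L) = U*U + 18 = U**2 + 18 = 18 + U**2)
(1226 + 1562)*(1/((-2*2)*J(2, -5) + 4714) - 540) = (1226 + 1562)*(1/((-2*2)*(18 + 2**2) + 4714) - 540) = 2788*(1/(-4*(18 + 4) + 4714) - 540) = 2788*(1/(-4*22 + 4714) - 540) = 2788*(1/(-88 + 4714) - 540) = 2788*(1/4626 - 540) = 2788*(-2498039/4626) = -3482266366/2313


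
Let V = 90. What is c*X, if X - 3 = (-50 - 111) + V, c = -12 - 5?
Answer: 1156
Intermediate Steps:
c = -17
X = -68 (X = 3 + ((-50 - 111) + 90) = 3 + (-161 + 90) = 3 - 71 = -68)
c*X = -17*(-68) = 1156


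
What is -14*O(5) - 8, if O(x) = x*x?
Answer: -358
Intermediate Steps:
O(x) = x²
-14*O(5) - 8 = -14*5² - 8 = -14*25 - 8 = -350 - 8 = -358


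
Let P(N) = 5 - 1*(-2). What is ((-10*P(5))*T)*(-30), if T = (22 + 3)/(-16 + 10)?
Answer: -8750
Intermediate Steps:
T = -25/6 (T = 25/(-6) = 25*(-⅙) = -25/6 ≈ -4.1667)
P(N) = 7 (P(N) = 5 + 2 = 7)
((-10*P(5))*T)*(-30) = (-10*7*(-25/6))*(-30) = -70*(-25/6)*(-30) = (875/3)*(-30) = -8750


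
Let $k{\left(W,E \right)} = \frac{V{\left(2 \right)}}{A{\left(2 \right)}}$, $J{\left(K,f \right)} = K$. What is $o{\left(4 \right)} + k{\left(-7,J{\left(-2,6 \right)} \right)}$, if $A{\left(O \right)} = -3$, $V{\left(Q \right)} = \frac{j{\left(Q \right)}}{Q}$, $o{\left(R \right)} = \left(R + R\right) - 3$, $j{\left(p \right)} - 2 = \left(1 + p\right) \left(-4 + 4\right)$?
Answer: $\frac{14}{3} \approx 4.6667$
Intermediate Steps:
$j{\left(p \right)} = 2$ ($j{\left(p \right)} = 2 + \left(1 + p\right) \left(-4 + 4\right) = 2 + \left(1 + p\right) 0 = 2 + 0 = 2$)
$o{\left(R \right)} = -3 + 2 R$ ($o{\left(R \right)} = 2 R - 3 = -3 + 2 R$)
$V{\left(Q \right)} = \frac{2}{Q}$
$k{\left(W,E \right)} = - \frac{1}{3}$ ($k{\left(W,E \right)} = \frac{2 \cdot \frac{1}{2}}{-3} = 2 \cdot \frac{1}{2} \left(- \frac{1}{3}\right) = 1 \left(- \frac{1}{3}\right) = - \frac{1}{3}$)
$o{\left(4 \right)} + k{\left(-7,J{\left(-2,6 \right)} \right)} = \left(-3 + 2 \cdot 4\right) - \frac{1}{3} = \left(-3 + 8\right) - \frac{1}{3} = 5 - \frac{1}{3} = \frac{14}{3}$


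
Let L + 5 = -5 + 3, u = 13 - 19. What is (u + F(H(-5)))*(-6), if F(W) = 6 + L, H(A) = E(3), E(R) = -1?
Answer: 42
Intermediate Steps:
H(A) = -1
u = -6
L = -7 (L = -5 + (-5 + 3) = -5 - 2 = -7)
F(W) = -1 (F(W) = 6 - 7 = -1)
(u + F(H(-5)))*(-6) = (-6 - 1)*(-6) = -7*(-6) = 42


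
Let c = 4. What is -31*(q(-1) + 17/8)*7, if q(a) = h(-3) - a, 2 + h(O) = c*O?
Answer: 18879/8 ≈ 2359.9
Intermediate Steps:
h(O) = -2 + 4*O
q(a) = -14 - a (q(a) = (-2 + 4*(-3)) - a = (-2 - 12) - a = -14 - a)
-31*(q(-1) + 17/8)*7 = -31*((-14 - 1*(-1)) + 17/8)*7 = -31*((-14 + 1) + 17*(⅛))*7 = -31*(-13 + 17/8)*7 = -31*(-87/8)*7 = (2697/8)*7 = 18879/8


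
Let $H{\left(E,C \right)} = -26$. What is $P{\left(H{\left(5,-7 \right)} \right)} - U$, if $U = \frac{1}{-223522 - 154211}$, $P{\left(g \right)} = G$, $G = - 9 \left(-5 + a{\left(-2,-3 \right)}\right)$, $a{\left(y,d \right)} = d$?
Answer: $\frac{27196777}{377733} \approx 72.0$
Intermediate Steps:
$G = 72$ ($G = - 9 \left(-5 - 3\right) = \left(-9\right) \left(-8\right) = 72$)
$P{\left(g \right)} = 72$
$U = - \frac{1}{377733}$ ($U = \frac{1}{-377733} = - \frac{1}{377733} \approx -2.6474 \cdot 10^{-6}$)
$P{\left(H{\left(5,-7 \right)} \right)} - U = 72 - - \frac{1}{377733} = 72 + \frac{1}{377733} = \frac{27196777}{377733}$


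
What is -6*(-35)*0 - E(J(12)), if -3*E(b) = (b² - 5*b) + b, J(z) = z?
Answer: 32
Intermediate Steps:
E(b) = -b²/3 + 4*b/3 (E(b) = -((b² - 5*b) + b)/3 = -(b² - 4*b)/3 = -b²/3 + 4*b/3)
-6*(-35)*0 - E(J(12)) = -6*(-35)*0 - 12*(4 - 1*12)/3 = 210*0 - 12*(4 - 12)/3 = 0 - 12*(-8)/3 = 0 - 1*(-32) = 0 + 32 = 32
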